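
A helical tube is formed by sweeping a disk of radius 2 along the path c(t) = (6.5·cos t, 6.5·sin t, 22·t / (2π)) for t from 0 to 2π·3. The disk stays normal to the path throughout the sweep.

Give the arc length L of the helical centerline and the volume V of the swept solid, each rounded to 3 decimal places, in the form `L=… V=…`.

L=139.168 V=1748.834

2πR = 2π·6.5 = 40.840704
per-turn = √(40.840704² + 22²) = √(1667.9631 + 484) = √2151.9631 = 46.389257
L = 3 × 46.389257 = 139.167770
V = π·2² × L = 12.566371 × 139.167770 = 1748.833779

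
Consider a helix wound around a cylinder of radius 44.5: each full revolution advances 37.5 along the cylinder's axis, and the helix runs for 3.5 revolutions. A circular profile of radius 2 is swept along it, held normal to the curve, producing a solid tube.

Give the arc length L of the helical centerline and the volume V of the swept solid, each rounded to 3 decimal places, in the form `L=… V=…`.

2πR = 2π·44.5 = 279.601746
per-turn = √(279.601746² + 37.5²) = √(78177.1365 + 1406.25) = √79583.3865 = 282.105275
L = 3.5 × 282.105275 = 987.368464
V = π·2² × L = 12.566371 × 987.368464 = 12407.638054

L=987.368 V=12407.638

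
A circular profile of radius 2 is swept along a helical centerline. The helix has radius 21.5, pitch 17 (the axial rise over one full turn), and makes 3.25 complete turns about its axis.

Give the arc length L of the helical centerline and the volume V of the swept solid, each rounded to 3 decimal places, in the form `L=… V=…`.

L=442.500 V=5560.623

2πR = 2π·21.5 = 135.088484
per-turn = √(135.088484² + 17²) = √(18248.8985 + 289) = √18537.8985 = 136.153952
L = 3.25 × 136.153952 = 442.500343
V = π·2² × L = 12.566371 × 442.500343 = 5560.623304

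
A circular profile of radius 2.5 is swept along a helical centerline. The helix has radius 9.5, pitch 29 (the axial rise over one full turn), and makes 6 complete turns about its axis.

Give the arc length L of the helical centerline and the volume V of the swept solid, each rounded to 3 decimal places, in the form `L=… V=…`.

2πR = 2π·9.5 = 59.690260
per-turn = √(59.690260² + 29²) = √(3562.9272 + 841) = √4403.9272 = 66.362092
L = 6 × 66.362092 = 398.172549
V = π·2.5² × L = 19.634954 × 398.172549 = 7818.099718

L=398.173 V=7818.100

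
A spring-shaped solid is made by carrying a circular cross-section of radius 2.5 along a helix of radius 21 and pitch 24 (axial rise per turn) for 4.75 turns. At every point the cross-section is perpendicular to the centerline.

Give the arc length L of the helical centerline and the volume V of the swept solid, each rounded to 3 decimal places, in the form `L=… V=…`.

L=637.031 V=12508.078

2πR = 2π·21 = 131.946891
per-turn = √(131.946891² + 24²) = √(17409.9822 + 576) = √17985.9822 = 134.111827
L = 4.75 × 134.111827 = 637.031179
V = π·2.5² × L = 19.634954 × 637.031179 = 12508.077943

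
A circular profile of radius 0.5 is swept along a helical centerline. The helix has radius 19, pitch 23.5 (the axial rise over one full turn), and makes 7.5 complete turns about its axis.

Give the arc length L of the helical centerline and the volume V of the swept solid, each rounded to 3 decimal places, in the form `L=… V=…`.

2πR = 2π·19 = 119.380521
per-turn = √(119.380521² + 23.5²) = √(14251.7088 + 552.25) = √14803.9588 = 121.671520
L = 7.5 × 121.671520 = 912.536399
V = π·0.5² × L = 0.785398 × 912.536399 = 716.704412

L=912.536 V=716.704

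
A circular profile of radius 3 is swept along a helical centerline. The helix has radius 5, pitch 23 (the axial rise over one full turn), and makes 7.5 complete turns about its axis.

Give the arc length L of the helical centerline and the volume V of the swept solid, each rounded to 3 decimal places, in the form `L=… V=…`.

2πR = 2π·5 = 31.415927
per-turn = √(31.415927² + 23²) = √(986.9604 + 529) = √1515.9604 = 38.935337
L = 7.5 × 38.935337 = 292.015025
V = π·3² × L = 28.274334 × 292.015025 = 8256.530312

L=292.015 V=8256.530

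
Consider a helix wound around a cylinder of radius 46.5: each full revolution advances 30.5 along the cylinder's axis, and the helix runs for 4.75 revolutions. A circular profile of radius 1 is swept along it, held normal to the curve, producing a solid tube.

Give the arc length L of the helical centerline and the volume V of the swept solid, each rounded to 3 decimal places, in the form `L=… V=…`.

L=1395.340 V=4383.590

2πR = 2π·46.5 = 292.168117
per-turn = √(292.168117² + 30.5²) = √(85362.2085 + 930.25) = √86292.4585 = 293.755780
L = 4.75 × 293.755780 = 1395.339956
V = π·1² × L = 3.141593 × 1395.339956 = 4383.589757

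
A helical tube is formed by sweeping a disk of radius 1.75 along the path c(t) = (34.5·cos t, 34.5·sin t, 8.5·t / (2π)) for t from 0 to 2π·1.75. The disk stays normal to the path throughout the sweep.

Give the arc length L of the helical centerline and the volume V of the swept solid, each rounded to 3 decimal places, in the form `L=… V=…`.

L=379.639 V=3652.554

2πR = 2π·34.5 = 216.769893
per-turn = √(216.769893² + 8.5²) = √(46989.1866 + 72.25) = √47061.4366 = 216.936480
L = 1.75 × 216.936480 = 379.638841
V = π·1.75² × L = 9.621128 × 379.638841 = 3652.553692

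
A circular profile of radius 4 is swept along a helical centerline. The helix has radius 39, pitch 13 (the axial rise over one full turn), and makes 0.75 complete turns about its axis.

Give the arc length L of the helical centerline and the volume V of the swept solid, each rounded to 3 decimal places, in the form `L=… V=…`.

2πR = 2π·39 = 245.044227
per-turn = √(245.044227² + 13²) = √(60046.6732 + 169) = √60215.6732 = 245.388820
L = 0.75 × 245.388820 = 184.041615
V = π·4² × L = 50.265482 × 184.041615 = 9250.940585

L=184.042 V=9250.941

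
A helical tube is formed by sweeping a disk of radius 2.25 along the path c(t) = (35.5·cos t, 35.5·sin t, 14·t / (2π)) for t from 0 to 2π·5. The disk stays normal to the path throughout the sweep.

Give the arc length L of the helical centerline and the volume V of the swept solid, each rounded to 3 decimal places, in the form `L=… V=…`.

2πR = 2π·35.5 = 223.053078
per-turn = √(223.053078² + 14²) = √(49752.6758 + 196) = √49948.6758 = 223.492004
L = 5 × 223.492004 = 1117.460019
V = π·2.25² × L = 15.904313 × 1117.460019 = 17772.433698

L=1117.460 V=17772.434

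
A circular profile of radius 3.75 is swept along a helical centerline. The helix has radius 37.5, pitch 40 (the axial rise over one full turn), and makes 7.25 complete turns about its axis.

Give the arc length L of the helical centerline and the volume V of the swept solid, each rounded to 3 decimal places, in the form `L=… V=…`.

2πR = 2π·37.5 = 235.619449
per-turn = √(235.619449² + 40²) = √(55516.5248 + 1600) = √57116.5248 = 238.990637
L = 7.25 × 238.990637 = 1732.682121
V = π·3.75² × L = 44.178647 × 1732.682121 = 76547.551252

L=1732.682 V=76547.551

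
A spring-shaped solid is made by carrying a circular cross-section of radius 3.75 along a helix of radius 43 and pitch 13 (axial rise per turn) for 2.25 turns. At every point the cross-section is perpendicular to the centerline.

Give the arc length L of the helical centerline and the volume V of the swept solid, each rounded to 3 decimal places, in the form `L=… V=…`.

L=608.601 V=26887.190

2πR = 2π·43 = 270.176968
per-turn = √(270.176968² + 13²) = √(72995.5942 + 169) = √73164.5942 = 270.489545
L = 2.25 × 270.489545 = 608.601477
V = π·3.75² × L = 44.178647 × 608.601477 = 26887.189631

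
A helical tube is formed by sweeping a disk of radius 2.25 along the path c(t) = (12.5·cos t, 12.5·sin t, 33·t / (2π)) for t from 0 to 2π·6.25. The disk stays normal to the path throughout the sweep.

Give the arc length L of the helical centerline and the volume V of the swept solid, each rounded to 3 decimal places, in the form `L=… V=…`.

2πR = 2π·12.5 = 78.539816
per-turn = √(78.539816² + 33²) = √(6168.5028 + 1089) = √7257.5028 = 85.190978
L = 6.25 × 85.190978 = 532.443613
V = π·2.25² × L = 15.904313 × 532.443613 = 8468.149777

L=532.444 V=8468.150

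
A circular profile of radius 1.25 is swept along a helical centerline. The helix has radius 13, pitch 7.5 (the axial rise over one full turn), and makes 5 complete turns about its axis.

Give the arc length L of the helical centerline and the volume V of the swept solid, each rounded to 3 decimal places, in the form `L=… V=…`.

2πR = 2π·13 = 81.681409
per-turn = √(81.681409² + 7.5²) = √(6671.8526 + 56.25) = √6728.1026 = 82.025012
L = 5 × 82.025012 = 410.125059
V = π·1.25² × L = 4.908739 × 410.125059 = 2013.196678

L=410.125 V=2013.197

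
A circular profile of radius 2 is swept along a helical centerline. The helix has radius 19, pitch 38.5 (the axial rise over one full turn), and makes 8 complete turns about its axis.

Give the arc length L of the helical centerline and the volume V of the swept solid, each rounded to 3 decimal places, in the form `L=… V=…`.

2πR = 2π·19 = 119.380521
per-turn = √(119.380521² + 38.5²) = √(14251.7088 + 1482.25) = √15733.9588 = 125.435078
L = 8 × 125.435078 = 1003.480623
V = π·2² × L = 12.566371 × 1003.480623 = 12610.109410

L=1003.481 V=12610.109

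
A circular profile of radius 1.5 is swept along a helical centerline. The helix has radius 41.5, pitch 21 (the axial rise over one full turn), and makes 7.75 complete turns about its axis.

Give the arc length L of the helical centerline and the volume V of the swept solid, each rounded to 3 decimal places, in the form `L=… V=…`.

2πR = 2π·41.5 = 260.752190
per-turn = √(260.752190² + 21²) = √(67991.7047 + 441) = √68432.7047 = 261.596454
L = 7.75 × 261.596454 = 2027.372518
V = π·1.5² × L = 7.068583 × 2027.372518 = 14330.651870

L=2027.373 V=14330.652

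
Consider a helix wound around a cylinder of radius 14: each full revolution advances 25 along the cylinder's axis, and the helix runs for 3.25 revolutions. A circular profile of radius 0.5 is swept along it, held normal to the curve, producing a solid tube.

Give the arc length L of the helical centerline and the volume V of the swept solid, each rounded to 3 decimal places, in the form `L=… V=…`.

2πR = 2π·14 = 87.964594
per-turn = √(87.964594² + 25²) = √(7737.7699 + 625) = √8362.7699 = 91.448181
L = 3.25 × 91.448181 = 297.206589
V = π·0.5² × L = 0.785398 × 297.206589 = 233.425509

L=297.207 V=233.426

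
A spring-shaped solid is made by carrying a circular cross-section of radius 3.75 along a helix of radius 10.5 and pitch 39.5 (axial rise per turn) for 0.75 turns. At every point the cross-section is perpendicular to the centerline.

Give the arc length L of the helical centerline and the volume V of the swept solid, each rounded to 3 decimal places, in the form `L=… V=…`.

L=57.671 V=2547.817

2πR = 2π·10.5 = 65.973446
per-turn = √(65.973446² + 39.5²) = √(4352.4955 + 1560.25) = √5912.7455 = 76.894379
L = 0.75 × 76.894379 = 57.670784
V = π·3.75² × L = 44.178647 × 57.670784 = 2547.817206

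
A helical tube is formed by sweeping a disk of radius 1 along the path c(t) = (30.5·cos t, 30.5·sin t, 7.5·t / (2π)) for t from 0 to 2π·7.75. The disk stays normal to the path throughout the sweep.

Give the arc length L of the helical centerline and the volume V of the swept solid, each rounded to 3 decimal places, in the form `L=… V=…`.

L=1486.325 V=4669.427

2πR = 2π·30.5 = 191.637152
per-turn = √(191.637152² + 7.5²) = √(36724.7980 + 56.25) = √36781.0480 = 191.783857
L = 7.75 × 191.783857 = 1486.324895
V = π·1² × L = 3.141593 × 1486.324895 = 4669.427372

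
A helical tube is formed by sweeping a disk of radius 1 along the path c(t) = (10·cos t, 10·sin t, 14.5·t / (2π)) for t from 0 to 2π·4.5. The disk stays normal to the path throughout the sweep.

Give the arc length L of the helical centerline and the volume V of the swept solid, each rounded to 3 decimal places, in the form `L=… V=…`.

2πR = 2π·10 = 62.831853
per-turn = √(62.831853² + 14.5²) = √(3947.8418 + 210.25) = √4158.0918 = 64.483267
L = 4.5 × 64.483267 = 290.174703
V = π·1² × L = 3.141593 × 290.174703 = 911.610715

L=290.175 V=911.611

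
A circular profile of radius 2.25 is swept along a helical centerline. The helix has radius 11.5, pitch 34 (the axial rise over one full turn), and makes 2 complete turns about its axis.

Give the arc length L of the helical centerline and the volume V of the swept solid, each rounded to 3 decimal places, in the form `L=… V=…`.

L=159.713 V=2540.118

2πR = 2π·11.5 = 72.256631
per-turn = √(72.256631² + 34²) = √(5221.0207 + 1156) = √6377.0207 = 79.856250
L = 2 × 79.856250 = 159.712501
V = π·2.25² × L = 15.904313 × 159.712501 = 2540.117572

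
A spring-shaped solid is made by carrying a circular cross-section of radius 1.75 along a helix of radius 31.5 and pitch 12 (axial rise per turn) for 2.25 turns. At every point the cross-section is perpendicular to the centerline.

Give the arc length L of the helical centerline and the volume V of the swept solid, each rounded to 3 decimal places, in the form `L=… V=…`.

L=446.139 V=4292.356

2πR = 2π·31.5 = 197.920337
per-turn = √(197.920337² + 12²) = √(39172.4599 + 144) = √39316.4599 = 198.283786
L = 2.25 × 198.283786 = 446.138519
V = π·1.75² × L = 9.621128 × 446.138519 = 4292.355574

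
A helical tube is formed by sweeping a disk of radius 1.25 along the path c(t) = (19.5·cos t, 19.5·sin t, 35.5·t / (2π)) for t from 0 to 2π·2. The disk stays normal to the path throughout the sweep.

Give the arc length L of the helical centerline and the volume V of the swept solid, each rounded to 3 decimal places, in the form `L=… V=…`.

L=255.123 V=1252.331

2πR = 2π·19.5 = 122.522113
per-turn = √(122.522113² + 35.5²) = √(15011.6683 + 1260.25) = √16271.9183 = 127.561429
L = 2 × 127.561429 = 255.122859
V = π·1.25² × L = 4.908739 × 255.122859 = 1252.331406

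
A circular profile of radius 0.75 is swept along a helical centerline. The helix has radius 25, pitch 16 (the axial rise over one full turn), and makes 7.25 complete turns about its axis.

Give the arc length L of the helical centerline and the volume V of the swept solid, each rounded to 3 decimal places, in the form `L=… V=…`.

L=1144.720 V=2022.887

2πR = 2π·25 = 157.079633
per-turn = √(157.079633² + 16²) = √(24674.0110 + 256) = √24930.0110 = 157.892403
L = 7.25 × 157.892403 = 1144.719924
V = π·0.75² × L = 1.767146 × 1144.719924 = 2022.887082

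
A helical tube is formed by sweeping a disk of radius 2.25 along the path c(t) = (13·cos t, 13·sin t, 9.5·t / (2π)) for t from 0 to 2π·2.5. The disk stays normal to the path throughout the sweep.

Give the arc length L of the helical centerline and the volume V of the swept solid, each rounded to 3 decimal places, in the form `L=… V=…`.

2πR = 2π·13 = 81.681409
per-turn = √(81.681409² + 9.5²) = √(6671.8526 + 90.25) = √6762.1026 = 82.232005
L = 2.5 × 82.232005 = 205.580011
V = π·2.25² × L = 15.904313 × 205.580011 = 3269.608809

L=205.580 V=3269.609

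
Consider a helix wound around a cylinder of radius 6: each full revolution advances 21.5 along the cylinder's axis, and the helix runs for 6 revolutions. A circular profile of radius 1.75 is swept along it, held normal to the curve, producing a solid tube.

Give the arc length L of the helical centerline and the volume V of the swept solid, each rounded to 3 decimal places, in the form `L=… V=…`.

L=260.394 V=2505.284

2πR = 2π·6 = 37.699112
per-turn = √(37.699112² + 21.5²) = √(1421.2230 + 462.25) = √1883.4730 = 43.398998
L = 6 × 43.398998 = 260.393988
V = π·1.75² × L = 9.621128 × 260.393988 = 2505.283763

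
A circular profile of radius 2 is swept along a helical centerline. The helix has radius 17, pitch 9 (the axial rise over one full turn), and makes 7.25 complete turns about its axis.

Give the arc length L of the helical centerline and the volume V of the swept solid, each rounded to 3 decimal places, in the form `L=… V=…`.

2πR = 2π·17 = 106.814150
per-turn = √(106.814150² + 9²) = √(11409.2627 + 81) = √11490.2627 = 107.192643
L = 7.25 × 107.192643 = 777.146661
V = π·2² × L = 12.566371 × 777.146661 = 9765.912962

L=777.147 V=9765.913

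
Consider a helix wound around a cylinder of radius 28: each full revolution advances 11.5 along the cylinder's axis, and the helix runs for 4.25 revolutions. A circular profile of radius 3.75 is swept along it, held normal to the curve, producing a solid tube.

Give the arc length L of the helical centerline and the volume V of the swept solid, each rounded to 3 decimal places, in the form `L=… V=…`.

L=749.295 V=33102.828

2πR = 2π·28 = 175.929189
per-turn = √(175.929189² + 11.5²) = √(30951.0794 + 132.25) = √31083.3294 = 176.304649
L = 4.25 × 176.304649 = 749.294760
V = π·3.75² × L = 44.178647 × 749.294760 = 33102.828468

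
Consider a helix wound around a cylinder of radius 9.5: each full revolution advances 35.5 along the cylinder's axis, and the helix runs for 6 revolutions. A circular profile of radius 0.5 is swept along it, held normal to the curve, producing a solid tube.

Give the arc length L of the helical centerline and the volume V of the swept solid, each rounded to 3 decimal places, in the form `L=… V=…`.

L=416.695 V=327.271

2πR = 2π·9.5 = 59.690260
per-turn = √(59.690260² + 35.5²) = √(3562.9272 + 1260.25) = √4823.1772 = 69.449098
L = 6 × 69.449098 = 416.694587
V = π·0.5² × L = 0.785398 × 416.694587 = 327.271163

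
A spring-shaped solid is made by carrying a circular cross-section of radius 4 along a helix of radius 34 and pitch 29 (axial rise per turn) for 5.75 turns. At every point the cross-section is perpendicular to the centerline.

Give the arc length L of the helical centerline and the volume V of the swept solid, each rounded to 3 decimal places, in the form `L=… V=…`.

L=1239.629 V=62310.560

2πR = 2π·34 = 213.628300
per-turn = √(213.628300² + 29²) = √(45637.0508 + 841) = √46478.0508 = 215.587687
L = 5.75 × 215.587687 = 1239.629200
V = π·4² × L = 50.265482 × 1239.629200 = 62310.559795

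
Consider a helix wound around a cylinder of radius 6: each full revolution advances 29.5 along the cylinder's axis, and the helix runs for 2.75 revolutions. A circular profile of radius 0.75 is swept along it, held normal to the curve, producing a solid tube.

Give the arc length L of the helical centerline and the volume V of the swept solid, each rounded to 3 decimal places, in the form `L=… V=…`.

L=131.641 V=232.628

2πR = 2π·6 = 37.699112
per-turn = √(37.699112² + 29.5²) = √(1421.2230 + 870.25) = √2291.4730 = 47.869333
L = 2.75 × 47.869333 = 131.640666
V = π·0.75² × L = 1.767146 × 131.640666 = 232.628258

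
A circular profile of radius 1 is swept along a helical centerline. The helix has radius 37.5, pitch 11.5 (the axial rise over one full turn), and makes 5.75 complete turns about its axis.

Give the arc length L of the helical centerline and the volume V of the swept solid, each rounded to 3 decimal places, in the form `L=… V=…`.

2πR = 2π·37.5 = 235.619449
per-turn = √(235.619449² + 11.5²) = √(55516.5248 + 132.25) = √55648.7748 = 235.899925
L = 5.75 × 235.899925 = 1356.424570
V = π·1² × L = 3.141593 × 1356.424570 = 4261.333466

L=1356.425 V=4261.333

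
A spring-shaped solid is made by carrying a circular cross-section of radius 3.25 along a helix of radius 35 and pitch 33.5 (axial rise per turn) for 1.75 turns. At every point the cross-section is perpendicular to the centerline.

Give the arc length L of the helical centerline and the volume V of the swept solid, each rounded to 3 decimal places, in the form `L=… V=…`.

L=389.285 V=12917.665

2πR = 2π·35 = 219.911486
per-turn = √(219.911486² + 33.5²) = √(48361.0616 + 1122.25) = √49483.3116 = 222.448447
L = 1.75 × 222.448447 = 389.284782
V = π·3.25² × L = 33.183072 × 389.284782 = 12917.665114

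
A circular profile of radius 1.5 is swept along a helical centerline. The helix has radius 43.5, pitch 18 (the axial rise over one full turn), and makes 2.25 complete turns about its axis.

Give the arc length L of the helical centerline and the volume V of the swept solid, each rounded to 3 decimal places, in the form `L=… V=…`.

2πR = 2π·43.5 = 273.318561
per-turn = √(273.318561² + 18²) = √(74703.0357 + 324) = √75027.0357 = 273.910635
L = 2.25 × 273.910635 = 616.298928
V = π·1.5² × L = 7.068583 × 616.298928 = 4356.360413

L=616.299 V=4356.360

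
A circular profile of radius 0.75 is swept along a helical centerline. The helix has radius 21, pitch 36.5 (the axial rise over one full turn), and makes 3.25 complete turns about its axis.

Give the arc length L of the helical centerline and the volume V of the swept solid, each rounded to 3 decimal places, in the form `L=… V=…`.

2πR = 2π·21 = 131.946891
per-turn = √(131.946891² + 36.5²) = √(17409.9822 + 1332.25) = √18742.2322 = 136.902272
L = 3.25 × 136.902272 = 444.932385
V = π·0.75² × L = 1.767146 × 444.932385 = 786.260426

L=444.932 V=786.260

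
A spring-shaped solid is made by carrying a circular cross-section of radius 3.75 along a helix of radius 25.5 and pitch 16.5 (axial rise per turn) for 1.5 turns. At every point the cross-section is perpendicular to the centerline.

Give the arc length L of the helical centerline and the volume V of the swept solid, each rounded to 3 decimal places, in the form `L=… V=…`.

L=241.603 V=10673.689

2πR = 2π·25.5 = 160.221225
per-turn = √(160.221225² + 16.5²) = √(25670.8410 + 272.25) = √25943.0910 = 161.068591
L = 1.5 × 161.068591 = 241.602887
V = π·3.75² × L = 44.178647 × 241.602887 = 10673.688571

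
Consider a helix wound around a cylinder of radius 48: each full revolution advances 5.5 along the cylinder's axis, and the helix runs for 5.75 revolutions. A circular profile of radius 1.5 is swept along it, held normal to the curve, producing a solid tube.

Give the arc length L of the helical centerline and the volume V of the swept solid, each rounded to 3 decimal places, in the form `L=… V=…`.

L=1734.447 V=12260.087

2πR = 2π·48 = 301.592895
per-turn = √(301.592895² + 5.5²) = √(90958.2742 + 30.25) = √90988.5242 = 301.643041
L = 5.75 × 301.643041 = 1734.447486
V = π·1.5² × L = 7.068583 × 1734.447486 = 12260.086827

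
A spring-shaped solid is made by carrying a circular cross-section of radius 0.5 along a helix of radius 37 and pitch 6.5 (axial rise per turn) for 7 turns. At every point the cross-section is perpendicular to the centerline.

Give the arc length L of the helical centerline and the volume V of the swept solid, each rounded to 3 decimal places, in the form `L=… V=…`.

2πR = 2π·37 = 232.477856
per-turn = √(232.477856² + 6.5²) = √(54045.9537 + 42.25) = √54088.2037 = 232.568707
L = 7 × 232.568707 = 1627.980952
V = π·0.5² × L = 0.785398 × 1627.980952 = 1278.613250

L=1627.981 V=1278.613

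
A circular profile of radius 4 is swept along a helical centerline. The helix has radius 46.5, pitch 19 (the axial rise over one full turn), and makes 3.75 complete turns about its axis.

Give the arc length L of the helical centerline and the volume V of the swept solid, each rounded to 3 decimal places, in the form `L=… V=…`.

L=1097.945 V=55188.721

2πR = 2π·46.5 = 292.168117
per-turn = √(292.168117² + 19²) = √(85362.2085 + 361) = √85723.2085 = 292.785260
L = 3.75 × 292.785260 = 1097.944725
V = π·4² × L = 50.265482 × 1097.944725 = 55188.721311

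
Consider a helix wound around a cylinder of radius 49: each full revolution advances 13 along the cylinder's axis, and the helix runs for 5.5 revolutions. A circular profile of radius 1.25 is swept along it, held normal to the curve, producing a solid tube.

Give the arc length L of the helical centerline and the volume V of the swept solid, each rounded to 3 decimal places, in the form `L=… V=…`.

L=1694.827 V=8319.464

2πR = 2π·49 = 307.876080
per-turn = √(307.876080² + 13²) = √(94787.6807 + 169) = √94956.6807 = 308.150419
L = 5.5 × 308.150419 = 1694.827304
V = π·1.25² × L = 4.908739 × 1694.827304 = 8319.464074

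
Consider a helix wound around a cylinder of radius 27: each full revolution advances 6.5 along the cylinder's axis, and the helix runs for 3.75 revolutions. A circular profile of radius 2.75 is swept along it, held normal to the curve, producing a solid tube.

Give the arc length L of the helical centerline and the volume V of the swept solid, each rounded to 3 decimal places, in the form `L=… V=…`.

L=636.639 V=15125.464

2πR = 2π·27 = 169.646003
per-turn = √(169.646003² + 6.5²) = √(28779.7664 + 42.25) = √28822.0164 = 169.770482
L = 3.75 × 169.770482 = 636.639306
V = π·2.75² × L = 23.758294 × 636.639306 = 15125.464089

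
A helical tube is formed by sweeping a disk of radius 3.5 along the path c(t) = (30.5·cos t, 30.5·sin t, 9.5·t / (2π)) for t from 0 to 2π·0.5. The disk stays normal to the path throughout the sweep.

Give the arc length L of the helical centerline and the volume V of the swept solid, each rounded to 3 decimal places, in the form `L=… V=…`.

2πR = 2π·30.5 = 191.637152
per-turn = √(191.637152² + 9.5²) = √(36724.7980 + 90.25) = √36815.0480 = 191.872478
L = 0.5 × 191.872478 = 95.936239
V = π·3.5² × L = 38.484510 × 95.936239 = 3692.059158

L=95.936 V=3692.059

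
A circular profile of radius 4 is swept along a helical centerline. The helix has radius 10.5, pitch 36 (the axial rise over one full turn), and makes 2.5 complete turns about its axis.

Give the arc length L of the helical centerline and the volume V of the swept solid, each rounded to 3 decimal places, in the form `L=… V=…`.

L=187.891 V=9444.441

2πR = 2π·10.5 = 65.973446
per-turn = √(65.973446² + 36²) = √(4352.4955 + 1296) = √5648.4955 = 75.156474
L = 2.5 × 75.156474 = 187.891184
V = π·4² × L = 50.265482 × 187.891184 = 9444.441027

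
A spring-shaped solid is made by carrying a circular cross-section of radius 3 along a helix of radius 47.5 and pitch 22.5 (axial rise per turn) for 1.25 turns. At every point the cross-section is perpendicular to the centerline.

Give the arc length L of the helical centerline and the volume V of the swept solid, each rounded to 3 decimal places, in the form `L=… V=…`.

L=374.123 V=10578.073

2πR = 2π·47.5 = 298.451302
per-turn = √(298.451302² + 22.5²) = √(89073.1797 + 506.25) = √89579.4297 = 299.298229
L = 1.25 × 299.298229 = 374.122786
V = π·3² × L = 28.274334 × 374.122786 = 10578.072562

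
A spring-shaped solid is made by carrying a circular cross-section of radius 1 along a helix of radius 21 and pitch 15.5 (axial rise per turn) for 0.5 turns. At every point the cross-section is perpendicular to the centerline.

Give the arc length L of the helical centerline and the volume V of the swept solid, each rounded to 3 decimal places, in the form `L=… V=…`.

L=66.427 V=208.687

2πR = 2π·21 = 131.946891
per-turn = √(131.946891² + 15.5²) = √(17409.9822 + 240.25) = √17650.2322 = 132.854176
L = 0.5 × 132.854176 = 66.427088
V = π·1² × L = 3.141593 × 66.427088 = 208.686852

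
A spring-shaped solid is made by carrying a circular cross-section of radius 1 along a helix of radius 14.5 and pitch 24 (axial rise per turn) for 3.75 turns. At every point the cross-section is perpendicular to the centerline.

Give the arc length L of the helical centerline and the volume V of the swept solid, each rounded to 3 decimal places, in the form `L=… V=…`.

L=353.304 V=1109.936

2πR = 2π·14.5 = 91.106187
per-turn = √(91.106187² + 24²) = √(8300.3373 + 576) = √8876.3373 = 94.214316
L = 3.75 × 94.214316 = 353.303684
V = π·1² × L = 3.141593 × 353.303684 = 1109.936259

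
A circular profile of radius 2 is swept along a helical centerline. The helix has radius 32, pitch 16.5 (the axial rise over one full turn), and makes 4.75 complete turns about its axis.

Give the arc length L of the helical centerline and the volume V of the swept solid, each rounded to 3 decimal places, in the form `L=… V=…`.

L=958.255 V=12041.783

2πR = 2π·32 = 201.061930
per-turn = √(201.061930² + 16.5²) = √(40425.8996 + 272.25) = √40698.1496 = 201.737824
L = 4.75 × 201.737824 = 958.254664
V = π·2² × L = 12.566371 × 958.254664 = 12041.783250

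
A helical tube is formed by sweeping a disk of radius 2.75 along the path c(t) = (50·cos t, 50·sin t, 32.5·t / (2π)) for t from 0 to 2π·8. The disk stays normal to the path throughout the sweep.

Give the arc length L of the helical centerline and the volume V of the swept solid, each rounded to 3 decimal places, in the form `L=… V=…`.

L=2526.687 V=60029.772

2πR = 2π·50 = 314.159265
per-turn = √(314.159265² + 32.5²) = √(98696.0440 + 1056.25) = √99752.2940 = 315.835866
L = 8 × 315.835866 = 2526.686925
V = π·2.75² × L = 23.758294 × 2526.686925 = 60029.771928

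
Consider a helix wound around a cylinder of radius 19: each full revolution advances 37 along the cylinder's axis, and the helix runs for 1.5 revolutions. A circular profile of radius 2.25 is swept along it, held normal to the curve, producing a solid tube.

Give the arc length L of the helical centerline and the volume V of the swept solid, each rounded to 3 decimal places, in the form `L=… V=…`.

2πR = 2π·19 = 119.380521
per-turn = √(119.380521² + 37²) = √(14251.7088 + 1369) = √15620.7088 = 124.982834
L = 1.5 × 124.982834 = 187.474251
V = π·2.25² × L = 15.904313 × 187.474251 = 2981.649128

L=187.474 V=2981.649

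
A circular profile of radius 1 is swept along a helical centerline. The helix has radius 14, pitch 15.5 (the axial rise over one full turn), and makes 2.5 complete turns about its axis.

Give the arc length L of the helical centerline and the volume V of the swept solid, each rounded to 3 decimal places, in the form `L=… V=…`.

L=223.299 V=701.516

2πR = 2π·14 = 87.964594
per-turn = √(87.964594² + 15.5²) = √(7737.7699 + 240.25) = √7978.0199 = 89.319762
L = 2.5 × 89.319762 = 223.299405
V = π·1² × L = 3.141593 × 223.299405 = 701.515769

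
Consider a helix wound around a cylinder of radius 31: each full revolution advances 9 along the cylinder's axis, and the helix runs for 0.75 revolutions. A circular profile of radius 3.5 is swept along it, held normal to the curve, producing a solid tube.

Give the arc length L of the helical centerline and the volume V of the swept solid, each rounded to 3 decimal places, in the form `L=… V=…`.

L=146.240 V=5627.972

2πR = 2π·31 = 194.778745
per-turn = √(194.778745² + 9²) = √(37938.7593 + 81) = √38019.7593 = 194.986562
L = 0.75 × 194.986562 = 146.239921
V = π·3.5² × L = 38.484510 × 146.239921 = 5627.971719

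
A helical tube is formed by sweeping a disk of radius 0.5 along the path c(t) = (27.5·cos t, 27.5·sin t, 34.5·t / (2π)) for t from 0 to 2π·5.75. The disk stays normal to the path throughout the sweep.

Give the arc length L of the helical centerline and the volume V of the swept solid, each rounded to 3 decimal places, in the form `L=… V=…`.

2πR = 2π·27.5 = 172.787596
per-turn = √(172.787596² + 34.5²) = √(29855.5533 + 1190.25) = √31045.8033 = 176.198193
L = 5.75 × 176.198193 = 1013.139611
V = π·0.5² × L = 0.785398 × 1013.139611 = 795.717990

L=1013.140 V=795.718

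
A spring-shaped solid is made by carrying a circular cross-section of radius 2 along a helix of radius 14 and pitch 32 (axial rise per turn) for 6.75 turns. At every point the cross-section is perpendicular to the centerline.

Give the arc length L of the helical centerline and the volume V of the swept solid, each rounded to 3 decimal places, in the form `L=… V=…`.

L=631.829 V=7939.800

2πR = 2π·14 = 87.964594
per-turn = √(87.964594² + 32²) = √(7737.7699 + 1024) = √8761.7699 = 93.604326
L = 6.75 × 93.604326 = 631.829201
V = π·2² × L = 12.566371 × 631.829201 = 7939.799901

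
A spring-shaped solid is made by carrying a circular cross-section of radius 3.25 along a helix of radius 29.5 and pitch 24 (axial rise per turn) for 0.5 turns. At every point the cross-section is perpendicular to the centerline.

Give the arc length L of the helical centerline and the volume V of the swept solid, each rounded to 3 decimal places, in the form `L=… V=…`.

L=93.451 V=3100.980

2πR = 2π·29.5 = 185.353967
per-turn = √(185.353967² + 24²) = √(34356.0929 + 576) = √34932.0929 = 186.901292
L = 0.5 × 186.901292 = 93.450646
V = π·3.25² × L = 33.183072 × 93.450646 = 3100.979551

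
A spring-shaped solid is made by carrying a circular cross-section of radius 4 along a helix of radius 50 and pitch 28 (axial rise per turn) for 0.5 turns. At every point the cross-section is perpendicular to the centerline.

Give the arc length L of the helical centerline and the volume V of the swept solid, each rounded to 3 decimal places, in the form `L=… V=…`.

L=157.702 V=7926.981

2πR = 2π·50 = 314.159265
per-turn = √(314.159265² + 28²) = √(98696.0440 + 784) = √99480.0440 = 315.404572
L = 0.5 × 315.404572 = 157.702286
V = π·4² × L = 50.265482 × 157.702286 = 7926.981489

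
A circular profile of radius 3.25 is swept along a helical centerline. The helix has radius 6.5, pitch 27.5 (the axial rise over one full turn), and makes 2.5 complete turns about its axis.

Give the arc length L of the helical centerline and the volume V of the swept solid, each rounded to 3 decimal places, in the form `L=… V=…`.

L=123.091 V=4084.529

2πR = 2π·6.5 = 40.840704
per-turn = √(40.840704² + 27.5²) = √(1667.9631 + 756.25) = √2424.2131 = 49.236299
L = 2.5 × 49.236299 = 123.090748
V = π·3.25² × L = 33.183072 × 123.090748 = 4084.529190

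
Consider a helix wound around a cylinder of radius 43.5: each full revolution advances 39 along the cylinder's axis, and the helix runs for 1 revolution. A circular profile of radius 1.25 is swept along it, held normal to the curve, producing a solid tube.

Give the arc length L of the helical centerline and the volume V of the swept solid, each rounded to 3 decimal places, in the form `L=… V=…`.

L=276.087 V=1355.239

2πR = 2π·43.5 = 273.318561
per-turn = √(273.318561² + 39²) = √(74703.0357 + 1521) = √76224.0357 = 276.087008
L = 1 × 276.087008 = 276.087008
V = π·1.25² × L = 4.908739 × 276.087008 = 1355.238929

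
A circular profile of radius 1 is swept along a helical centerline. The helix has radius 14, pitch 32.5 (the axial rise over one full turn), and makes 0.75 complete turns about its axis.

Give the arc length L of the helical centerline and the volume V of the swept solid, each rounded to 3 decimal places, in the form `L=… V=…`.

L=70.332 V=220.956

2πR = 2π·14 = 87.964594
per-turn = √(87.964594² + 32.5²) = √(7737.7699 + 1056.25) = √8794.0199 = 93.776435
L = 0.75 × 93.776435 = 70.332327
V = π·1² × L = 3.141593 × 70.332327 = 220.955521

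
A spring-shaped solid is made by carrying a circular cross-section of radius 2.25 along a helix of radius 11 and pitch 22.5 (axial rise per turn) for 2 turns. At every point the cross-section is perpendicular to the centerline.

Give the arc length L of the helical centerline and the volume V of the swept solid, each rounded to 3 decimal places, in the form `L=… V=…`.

L=145.370 V=2312.016

2πR = 2π·11 = 69.115038
per-turn = √(69.115038² + 22.5²) = √(4776.8885 + 506.25) = √5283.1385 = 72.685202
L = 2 × 72.685202 = 145.370403
V = π·2.25² × L = 15.904313 × 145.370403 = 2312.016365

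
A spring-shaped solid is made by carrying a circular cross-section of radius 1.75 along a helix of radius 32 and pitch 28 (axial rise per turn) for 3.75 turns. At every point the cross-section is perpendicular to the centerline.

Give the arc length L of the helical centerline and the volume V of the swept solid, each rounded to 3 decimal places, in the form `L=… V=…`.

2πR = 2π·32 = 201.061930
per-turn = √(201.061930² + 28²) = √(40425.8996 + 784) = √41209.8996 = 203.002216
L = 3.75 × 203.002216 = 761.258309
V = π·1.75² × L = 9.621128 × 761.258309 = 7324.163256

L=761.258 V=7324.163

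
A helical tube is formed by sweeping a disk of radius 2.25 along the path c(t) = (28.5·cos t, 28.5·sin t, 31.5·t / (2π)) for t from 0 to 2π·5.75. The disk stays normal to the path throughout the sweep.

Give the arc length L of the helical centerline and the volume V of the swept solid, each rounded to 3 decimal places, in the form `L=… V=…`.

2πR = 2π·28.5 = 179.070781
per-turn = √(179.070781² + 31.5²) = √(32066.3447 + 992.25) = √33058.5947 = 181.820226
L = 5.75 × 181.820226 = 1045.466301
V = π·2.25² × L = 15.904313 × 1045.466301 = 16627.423088

L=1045.466 V=16627.423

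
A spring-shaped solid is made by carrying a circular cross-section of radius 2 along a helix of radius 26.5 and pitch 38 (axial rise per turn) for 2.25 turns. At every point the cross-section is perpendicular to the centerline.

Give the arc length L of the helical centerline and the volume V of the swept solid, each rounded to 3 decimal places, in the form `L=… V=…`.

2πR = 2π·26.5 = 166.504411
per-turn = √(166.504411² + 38²) = √(27723.7188 + 1444) = √29167.7188 = 170.785593
L = 2.25 × 170.785593 = 384.267584
V = π·2² × L = 12.566371 × 384.267584 = 4828.848878

L=384.268 V=4828.849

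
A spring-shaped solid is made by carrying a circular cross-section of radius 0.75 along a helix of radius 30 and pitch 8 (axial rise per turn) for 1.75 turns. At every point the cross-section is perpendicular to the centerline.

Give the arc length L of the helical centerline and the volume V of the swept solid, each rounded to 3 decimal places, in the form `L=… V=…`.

L=330.164 V=583.448

2πR = 2π·30 = 188.495559
per-turn = √(188.495559² + 8²) = √(35530.5758 + 64) = √35594.5758 = 188.665248
L = 1.75 × 188.665248 = 330.164184
V = π·0.75² × L = 1.767146 × 330.164184 = 583.448274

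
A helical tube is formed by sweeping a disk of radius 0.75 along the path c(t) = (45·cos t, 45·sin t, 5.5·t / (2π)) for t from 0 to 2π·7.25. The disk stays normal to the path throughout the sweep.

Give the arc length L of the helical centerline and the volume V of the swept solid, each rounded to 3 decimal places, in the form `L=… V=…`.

L=2050.277 V=3623.139

2πR = 2π·45 = 282.743339
per-turn = √(282.743339² + 5.5²) = √(79943.7956 + 30.25) = √79974.0456 = 282.796828
L = 7.25 × 282.796828 = 2050.276999
V = π·0.75² × L = 1.767146 × 2050.276999 = 3623.138527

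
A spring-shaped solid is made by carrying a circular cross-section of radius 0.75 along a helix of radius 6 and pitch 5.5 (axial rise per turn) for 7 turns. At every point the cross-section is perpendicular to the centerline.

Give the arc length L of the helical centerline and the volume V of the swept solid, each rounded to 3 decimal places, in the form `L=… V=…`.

L=266.687 V=471.276

2πR = 2π·6 = 37.699112
per-turn = √(37.699112² + 5.5²) = √(1421.2230 + 30.25) = √1451.4730 = 38.098203
L = 7 × 38.098203 = 266.687418
V = π·0.75² × L = 1.767146 × 266.687418 = 471.275568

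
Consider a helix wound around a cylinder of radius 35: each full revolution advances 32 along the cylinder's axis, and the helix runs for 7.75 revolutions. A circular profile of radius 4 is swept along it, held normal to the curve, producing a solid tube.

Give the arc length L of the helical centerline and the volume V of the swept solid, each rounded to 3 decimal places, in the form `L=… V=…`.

2πR = 2π·35 = 219.911486
per-turn = √(219.911486² + 32²) = √(48361.0616 + 1024) = √49385.0616 = 222.227500
L = 7.75 × 222.227500 = 1722.263122
V = π·4² × L = 50.265482 × 1722.263122 = 86570.386729

L=1722.263 V=86570.387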